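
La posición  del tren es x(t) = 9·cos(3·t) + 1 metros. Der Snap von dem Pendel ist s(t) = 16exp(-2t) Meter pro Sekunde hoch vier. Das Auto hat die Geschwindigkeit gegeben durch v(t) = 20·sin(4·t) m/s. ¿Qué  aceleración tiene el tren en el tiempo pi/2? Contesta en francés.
Pour résoudre ceci, nous devons prendre 2 dérivées de notre équation de la position x(t) = 9·cos(3·t) + 1. En dérivant la position, nous obtenons la vitesse: v(t) = -27·sin(3·t). La dérivée de la vitesse donne l'accélération: a(t) = -81·cos(3·t). Nous avons l'accélération a(t) = -81·cos(3·t). En substituant t = pi/2: a(pi/2) = 0.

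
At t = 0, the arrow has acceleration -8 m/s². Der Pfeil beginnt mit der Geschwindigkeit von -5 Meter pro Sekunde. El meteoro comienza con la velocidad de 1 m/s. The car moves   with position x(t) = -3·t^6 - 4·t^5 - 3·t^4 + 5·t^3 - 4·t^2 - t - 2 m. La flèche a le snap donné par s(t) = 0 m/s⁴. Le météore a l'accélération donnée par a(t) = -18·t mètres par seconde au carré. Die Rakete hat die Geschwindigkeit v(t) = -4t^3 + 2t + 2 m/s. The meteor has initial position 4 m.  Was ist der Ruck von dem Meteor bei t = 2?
Wir müssen unsere Gleichung für die Beschleunigung a(t) = -18·t 1-mal ableiten. Durch Ableiten von der Beschleunigung erhalten wir den Ruck: j(t) = -18. Mit j(t) = -18 und Einsetzen von t = 2, finden wir j = -18.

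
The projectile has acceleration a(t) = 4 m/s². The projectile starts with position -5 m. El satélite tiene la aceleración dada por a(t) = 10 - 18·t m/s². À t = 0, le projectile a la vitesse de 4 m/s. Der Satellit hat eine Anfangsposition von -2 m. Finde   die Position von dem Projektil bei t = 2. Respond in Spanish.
Debemos encontrar la integral de nuestra ecuación de la aceleración a(t) = 4 2 veces. Tomando ∫a(t)dt y aplicando v(0) = 4, encontramos v(t) = 4·t + 4. Tomando ∫v(t)dt y aplicando x(0) = -5, encontramos x(t) = 2·t^2 + 4·t - 5. Usando x(t) = 2·t^2 + 4·t - 5 y sustituyendo t = 2, encontramos x = 11.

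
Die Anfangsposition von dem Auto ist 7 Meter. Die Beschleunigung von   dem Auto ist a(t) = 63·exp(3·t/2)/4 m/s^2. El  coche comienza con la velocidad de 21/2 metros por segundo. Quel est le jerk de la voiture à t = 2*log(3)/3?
Pour résoudre ceci, nous devons prendre 1 dérivée de notre équation de l'accélération a(t) = 63·exp(3·t/2)/4. La dérivée de l'accélération donne le jerk: j(t) = 189·exp(3·t/2)/8. Nous avons le jerk j(t) = 189·exp(3·t/2)/8. En substituant t = 2*log(3)/3: j(2*log(3)/3) = 567/8.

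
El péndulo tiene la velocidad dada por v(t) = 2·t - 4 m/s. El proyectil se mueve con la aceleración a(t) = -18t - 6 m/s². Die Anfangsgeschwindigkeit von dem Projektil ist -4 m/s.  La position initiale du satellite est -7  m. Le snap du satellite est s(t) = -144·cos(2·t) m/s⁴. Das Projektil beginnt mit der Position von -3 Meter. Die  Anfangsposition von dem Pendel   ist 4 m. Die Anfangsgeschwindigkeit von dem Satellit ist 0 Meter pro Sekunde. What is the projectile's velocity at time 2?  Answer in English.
To solve this, we need to take 1 antiderivative of our acceleration equation a(t) = -18·t - 6. Finding the integral of a(t) and using v(0) = -4: v(t) = -9·t^2 - 6·t - 4. Using v(t) = -9·t^2 - 6·t - 4 and substituting t = 2, we find v = -52.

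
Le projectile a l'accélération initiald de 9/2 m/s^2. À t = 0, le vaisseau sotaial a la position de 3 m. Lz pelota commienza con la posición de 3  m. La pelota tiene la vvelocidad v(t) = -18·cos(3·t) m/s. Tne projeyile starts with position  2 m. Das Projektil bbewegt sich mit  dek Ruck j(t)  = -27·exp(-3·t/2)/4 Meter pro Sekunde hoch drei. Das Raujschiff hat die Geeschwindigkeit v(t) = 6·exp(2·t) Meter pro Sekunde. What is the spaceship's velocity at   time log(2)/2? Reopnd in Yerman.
Aus der Gleichung für die Geschwindigkeit v(t) = 6·exp(2·t), setzen wir t = log(2)/2 ein und erhalten v = 12.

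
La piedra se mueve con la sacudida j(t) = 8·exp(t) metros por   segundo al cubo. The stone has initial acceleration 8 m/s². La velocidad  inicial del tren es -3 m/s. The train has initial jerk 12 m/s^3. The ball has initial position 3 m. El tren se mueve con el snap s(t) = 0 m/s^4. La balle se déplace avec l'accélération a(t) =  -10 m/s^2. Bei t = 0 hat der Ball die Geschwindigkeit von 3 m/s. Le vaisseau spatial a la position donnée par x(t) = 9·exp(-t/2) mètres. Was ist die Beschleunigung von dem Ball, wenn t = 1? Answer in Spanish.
De la ecuación de la aceleración a(t) = -10, sustituimos t = 1 para obtener a = -10.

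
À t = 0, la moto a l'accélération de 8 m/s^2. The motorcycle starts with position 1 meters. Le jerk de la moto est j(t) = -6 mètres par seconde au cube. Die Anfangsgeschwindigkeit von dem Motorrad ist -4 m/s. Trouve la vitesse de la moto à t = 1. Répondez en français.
Nous devons trouver l'intégrale de notre équation du jerk j(t) = -6 2 fois. La primitive du jerk, avec a(0) = 8, donne l'accélération: a(t) = 8 - 6·t. En prenant ∫a(t)dt et en appliquant v(0) = -4, nous trouvons v(t) = -3·t^2 + 8·t - 4. De l'équation de la vitesse v(t) = -3·t^2 + 8·t - 4, nous substituons t = 1 pour obtenir v = 1.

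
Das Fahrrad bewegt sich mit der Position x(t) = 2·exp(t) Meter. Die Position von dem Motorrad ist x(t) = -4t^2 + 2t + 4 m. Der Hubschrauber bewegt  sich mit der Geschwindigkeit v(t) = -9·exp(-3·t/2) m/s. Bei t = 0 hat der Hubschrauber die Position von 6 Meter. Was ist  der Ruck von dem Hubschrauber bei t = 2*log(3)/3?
Ausgehend von der Geschwindigkeit v(t) = -9·exp(-3·t/2), nehmen wir 2 Ableitungen. Die Ableitung von der Geschwindigkeit ergibt die Beschleunigung: a(t) = 27·exp(-3·t/2)/2. Durch Ableiten von der Beschleunigung erhalten wir den Ruck: j(t) = -81·exp(-3·t/2)/4. Aus der Gleichung für den Ruck j(t) = -81·exp(-3·t/2)/4, setzen wir t = 2*log(3)/3 ein und erhalten j = -27/4.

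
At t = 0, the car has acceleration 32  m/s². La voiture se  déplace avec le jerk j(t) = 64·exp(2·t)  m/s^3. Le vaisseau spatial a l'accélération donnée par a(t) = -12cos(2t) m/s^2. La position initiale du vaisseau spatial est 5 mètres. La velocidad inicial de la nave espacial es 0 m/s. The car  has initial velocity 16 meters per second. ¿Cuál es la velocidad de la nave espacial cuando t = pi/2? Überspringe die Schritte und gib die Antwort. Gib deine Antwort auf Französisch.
La réponse est 0.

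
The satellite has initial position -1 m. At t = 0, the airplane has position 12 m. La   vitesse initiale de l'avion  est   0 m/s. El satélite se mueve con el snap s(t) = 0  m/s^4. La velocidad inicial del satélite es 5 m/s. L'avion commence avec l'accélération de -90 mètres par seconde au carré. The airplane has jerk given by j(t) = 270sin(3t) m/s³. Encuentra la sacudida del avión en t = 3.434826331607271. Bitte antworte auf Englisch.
From the given jerk equation j(t) = 270·sin(3·t), we substitute t = 3.434826331607271 to get j = -208.048056649652.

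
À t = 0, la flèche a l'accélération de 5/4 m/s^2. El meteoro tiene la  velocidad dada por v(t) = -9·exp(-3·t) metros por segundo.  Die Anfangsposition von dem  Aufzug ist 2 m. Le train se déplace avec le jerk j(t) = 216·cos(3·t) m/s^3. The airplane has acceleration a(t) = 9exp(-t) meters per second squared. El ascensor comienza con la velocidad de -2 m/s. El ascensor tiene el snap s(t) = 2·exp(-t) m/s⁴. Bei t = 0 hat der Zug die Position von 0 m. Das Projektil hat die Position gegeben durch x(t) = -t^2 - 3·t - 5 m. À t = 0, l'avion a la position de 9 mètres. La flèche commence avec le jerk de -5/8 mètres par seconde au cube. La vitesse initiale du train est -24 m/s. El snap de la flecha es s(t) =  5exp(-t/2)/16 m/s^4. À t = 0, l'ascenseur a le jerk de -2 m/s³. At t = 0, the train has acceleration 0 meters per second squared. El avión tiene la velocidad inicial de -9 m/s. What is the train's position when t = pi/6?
Starting from jerk j(t) = 216·cos(3·t), we take 3 integrals. The integral of jerk, with a(0) = 0, gives acceleration: a(t) = 72·sin(3·t). Finding the integral of a(t) and using v(0) = -24: v(t) = -24·cos(3·t). The antiderivative of velocity, with x(0) = 0, gives position: x(t) = -8·sin(3·t). Using x(t) = -8·sin(3·t) and substituting t = pi/6, we find x = -8.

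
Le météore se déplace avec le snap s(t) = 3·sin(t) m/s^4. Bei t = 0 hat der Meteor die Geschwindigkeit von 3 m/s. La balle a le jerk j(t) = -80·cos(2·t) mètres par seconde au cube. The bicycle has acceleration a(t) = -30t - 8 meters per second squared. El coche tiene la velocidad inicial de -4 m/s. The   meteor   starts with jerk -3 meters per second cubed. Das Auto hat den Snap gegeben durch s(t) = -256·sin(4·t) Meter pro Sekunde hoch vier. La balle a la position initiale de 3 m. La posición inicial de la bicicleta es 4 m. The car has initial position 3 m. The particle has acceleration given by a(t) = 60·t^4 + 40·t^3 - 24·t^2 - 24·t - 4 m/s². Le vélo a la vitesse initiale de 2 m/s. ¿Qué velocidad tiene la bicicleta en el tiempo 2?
Partiendo de la aceleración a(t) = -30·t - 8, tomamos 1 integral. La antiderivada de la aceleración es la velocidad. Usando v(0) = 2, obtenemos v(t) = -15·t^2 - 8·t + 2. De la ecuación de la velocidad v(t) = -15·t^2 - 8·t + 2, sustituimos t = 2 para obtener v = -74.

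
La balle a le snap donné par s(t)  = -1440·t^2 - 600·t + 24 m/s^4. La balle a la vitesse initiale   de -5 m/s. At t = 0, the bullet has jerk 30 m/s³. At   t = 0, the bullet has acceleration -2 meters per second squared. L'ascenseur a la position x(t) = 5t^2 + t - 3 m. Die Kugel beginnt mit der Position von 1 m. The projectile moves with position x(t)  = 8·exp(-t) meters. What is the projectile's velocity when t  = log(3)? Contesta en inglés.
To solve this, we need to take 1 derivative of our position equation x(t) = 8·exp(-t). Differentiating position, we get velocity: v(t) = -8·exp(-t). From the given velocity equation v(t) = -8·exp(-t), we substitute t = log(3) to get v = -8/3.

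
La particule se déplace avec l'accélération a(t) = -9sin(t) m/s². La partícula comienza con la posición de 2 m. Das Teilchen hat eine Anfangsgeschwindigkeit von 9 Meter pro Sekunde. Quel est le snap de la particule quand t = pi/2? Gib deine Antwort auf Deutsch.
Wir müssen unsere Gleichung für die Beschleunigung a(t) = -9·sin(t) 2-mal ableiten. Die Ableitung von der Beschleunigung ergibt den Ruck: j(t) = -9·cos(t). Durch Ableiten von dem Ruck erhalten wir den Snap: s(t) = 9·sin(t). Aus der Gleichung für den Snap s(t) = 9·sin(t), setzen wir t = pi/2 ein und erhalten s = 9.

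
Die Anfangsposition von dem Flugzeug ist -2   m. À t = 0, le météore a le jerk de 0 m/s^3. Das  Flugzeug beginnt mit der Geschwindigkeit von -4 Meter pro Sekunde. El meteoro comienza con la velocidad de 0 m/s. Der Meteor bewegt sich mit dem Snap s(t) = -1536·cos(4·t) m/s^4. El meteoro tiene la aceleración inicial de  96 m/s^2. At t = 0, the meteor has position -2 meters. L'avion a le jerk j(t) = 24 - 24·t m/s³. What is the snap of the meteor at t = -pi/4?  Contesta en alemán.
Aus der Gleichung für den Snap s(t) = -1536·cos(4·t), setzen wir t = -pi/4 ein und erhalten s = 1536.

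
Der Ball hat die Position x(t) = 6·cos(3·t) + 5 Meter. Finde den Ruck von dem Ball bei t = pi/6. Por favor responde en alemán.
Ausgehend von der Position x(t) = 6·cos(3·t) + 5, nehmen wir 3 Ableitungen. Die Ableitung von der Position ergibt die Geschwindigkeit: v(t) = -18·sin(3·t). Durch Ableiten von der Geschwindigkeit erhalten wir die Beschleunigung: a(t) = -54·cos(3·t). Mit d/dt von a(t) finden wir j(t) = 162·sin(3·t). Wir haben den Ruck j(t) = 162·sin(3·t). Durch Einsetzen von t = pi/6: j(pi/6) = 162.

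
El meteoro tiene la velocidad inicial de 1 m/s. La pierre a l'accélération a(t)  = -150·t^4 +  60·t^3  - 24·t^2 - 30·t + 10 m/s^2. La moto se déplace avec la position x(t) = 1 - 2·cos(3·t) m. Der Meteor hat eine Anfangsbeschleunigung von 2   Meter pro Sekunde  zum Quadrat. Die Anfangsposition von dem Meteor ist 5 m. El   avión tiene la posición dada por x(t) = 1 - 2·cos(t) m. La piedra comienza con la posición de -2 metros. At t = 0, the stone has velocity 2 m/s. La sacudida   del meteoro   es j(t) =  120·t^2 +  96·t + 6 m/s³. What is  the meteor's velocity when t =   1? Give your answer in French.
Nous devons intégrer notre équation du jerk j(t) = 120·t^2 + 96·t + 6 2 fois. La primitive du jerk est l'accélération. En utilisant a(0) = 2, nous obtenons a(t) = 40·t^3 + 48·t^2 + 6·t + 2. En intégrant l'accélération et en utilisant la condition initiale v(0) = 1, nous obtenons v(t) = 10·t^4 + 16·t^3 + 3·t^2 + 2·t + 1. En utilisant v(t) = 10·t^4 + 16·t^3 + 3·t^2 + 2·t + 1 et en substituant t = 1, nous trouvons v = 32.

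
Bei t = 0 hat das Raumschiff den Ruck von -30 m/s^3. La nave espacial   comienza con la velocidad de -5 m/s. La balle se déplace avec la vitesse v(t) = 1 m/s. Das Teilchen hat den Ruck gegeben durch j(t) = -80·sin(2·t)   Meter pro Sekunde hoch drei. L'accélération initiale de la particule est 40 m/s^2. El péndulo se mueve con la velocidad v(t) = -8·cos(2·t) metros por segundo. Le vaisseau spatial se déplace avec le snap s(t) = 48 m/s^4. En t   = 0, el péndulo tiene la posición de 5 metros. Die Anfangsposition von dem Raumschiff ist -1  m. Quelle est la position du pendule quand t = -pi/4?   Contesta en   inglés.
We need to integrate our velocity equation v(t) = -8·cos(2·t) 1 time. The integral of velocity, with x(0) = 5, gives position: x(t) = 5 - 4·sin(2·t). Using x(t) = 5 - 4·sin(2·t) and substituting t = -pi/4, we find x = 9.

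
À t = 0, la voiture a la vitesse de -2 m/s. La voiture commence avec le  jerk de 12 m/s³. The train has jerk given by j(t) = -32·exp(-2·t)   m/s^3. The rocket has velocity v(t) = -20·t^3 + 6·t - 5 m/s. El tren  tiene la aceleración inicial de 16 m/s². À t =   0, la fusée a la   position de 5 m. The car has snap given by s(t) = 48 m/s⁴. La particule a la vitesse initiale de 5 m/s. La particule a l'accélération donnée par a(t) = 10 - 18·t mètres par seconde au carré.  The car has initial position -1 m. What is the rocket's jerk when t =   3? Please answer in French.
Nous devons dériver notre équation de la vitesse v(t) = -20·t^3 + 6·t - 5 2 fois. En prenant d/dt de v(t), nous trouvons a(t) = 6 - 60·t^2. En prenant d/dt de a(t), nous trouvons j(t) = -120·t. Nous avons le jerk j(t) = -120·t. En substituant t = 3: j(3) = -360.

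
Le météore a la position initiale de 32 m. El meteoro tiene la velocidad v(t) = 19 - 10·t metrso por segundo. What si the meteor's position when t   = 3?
Starting from velocity v(t) = 19 - 10·t, we take 1 antiderivative. The integral of velocity, with x(0) = 32, gives position: x(t) = -5·t^2 + 19·t + 32. From the given position equation x(t) = -5·t^2 + 19·t + 32, we substitute t = 3 to get x = 44.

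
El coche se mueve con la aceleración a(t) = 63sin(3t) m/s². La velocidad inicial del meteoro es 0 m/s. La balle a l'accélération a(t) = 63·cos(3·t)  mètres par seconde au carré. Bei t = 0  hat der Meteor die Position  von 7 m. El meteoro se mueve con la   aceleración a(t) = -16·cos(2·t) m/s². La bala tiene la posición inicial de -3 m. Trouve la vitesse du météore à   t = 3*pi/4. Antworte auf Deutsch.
Wir müssen die Stammfunktion unserer Gleichung für die Beschleunigung a(t) = -16·cos(2·t) 1-mal finden. Mit ∫a(t)dt und Anwendung von v(0) = 0, finden wir v(t) = -8·sin(2·t). Aus der Gleichung für die Geschwindigkeit v(t) = -8·sin(2·t), setzen wir t = 3*pi/4 ein und erhalten v = 8.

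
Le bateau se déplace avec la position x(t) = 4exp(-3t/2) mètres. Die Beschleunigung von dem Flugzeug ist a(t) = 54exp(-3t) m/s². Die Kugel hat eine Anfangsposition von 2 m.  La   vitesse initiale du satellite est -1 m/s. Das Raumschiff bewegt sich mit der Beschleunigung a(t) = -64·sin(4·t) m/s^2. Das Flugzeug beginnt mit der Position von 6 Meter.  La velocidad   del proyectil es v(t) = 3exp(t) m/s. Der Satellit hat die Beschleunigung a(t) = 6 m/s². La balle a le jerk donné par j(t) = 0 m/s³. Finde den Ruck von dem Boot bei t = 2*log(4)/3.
Um dies zu lösen, müssen wir 3 Ableitungen unserer Gleichung für die Position x(t) = 4·exp(-3·t/2) nehmen. Durch Ableiten von der Position erhalten wir die Geschwindigkeit: v(t) = -6·exp(-3·t/2). Die Ableitung von der Geschwindigkeit ergibt die Beschleunigung: a(t) = 9·exp(-3·t/2). Durch Ableiten von der Beschleunigung erhalten wir den Ruck: j(t) = -27·exp(-3·t/2)/2. Wir haben den Ruck j(t) = -27·exp(-3·t/2)/2. Durch Einsetzen von t = 2*log(4)/3: j(2*log(4)/3) = -27/8.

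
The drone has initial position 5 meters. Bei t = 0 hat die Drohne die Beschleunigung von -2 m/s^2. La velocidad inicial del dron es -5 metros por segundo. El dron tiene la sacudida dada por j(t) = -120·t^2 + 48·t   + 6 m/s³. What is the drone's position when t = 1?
Starting from jerk j(t) = -120·t^2 + 48·t + 6, we take 3 antiderivatives. The antiderivative of jerk, with a(0) = -2, gives acceleration: a(t) = -40·t^3 + 24·t^2 + 6·t - 2. Integrating acceleration and using the initial condition v(0) = -5, we get v(t) = -10·t^4 + 8·t^3 + 3·t^2 - 2·t - 5. Integrating velocity and using the initial condition x(0) = 5, we get x(t) = -2·t^5 + 2·t^4 + t^3 - t^2 - 5·t + 5. From the given position equation x(t) = -2·t^5 + 2·t^4 + t^3 - t^2 - 5·t + 5, we substitute t = 1 to get x = 0.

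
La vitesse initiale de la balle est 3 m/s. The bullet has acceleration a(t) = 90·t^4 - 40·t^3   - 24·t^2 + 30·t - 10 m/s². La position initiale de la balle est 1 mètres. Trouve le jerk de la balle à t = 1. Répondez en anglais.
Starting from acceleration a(t) = 90·t^4 - 40·t^3 - 24·t^2 + 30·t - 10, we take 1 derivative. The derivative of acceleration gives jerk: j(t) = 360·t^3 - 120·t^2 - 48·t + 30. From the given jerk equation j(t) = 360·t^3 - 120·t^2 - 48·t + 30, we substitute t = 1 to get j = 222.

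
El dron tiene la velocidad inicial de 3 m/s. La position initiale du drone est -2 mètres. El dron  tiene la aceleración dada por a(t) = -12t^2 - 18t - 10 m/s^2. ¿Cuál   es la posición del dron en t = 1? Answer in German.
Wir müssen die Stammfunktion unserer Gleichung für die Beschleunigung a(t) = -12·t^2 - 18·t - 10 2-mal finden. Mit ∫a(t)dt und Anwendung von v(0) = 3, finden wir v(t) = -4·t^3 - 9·t^2 - 10·t + 3. Mit ∫v(t)dt und Anwendung von x(0) = -2, finden wir x(t) = -t^4 - 3·t^3 - 5·t^2 + 3·t - 2. Mit x(t) = -t^4 - 3·t^3 - 5·t^2 + 3·t - 2 und Einsetzen von t = 1, finden wir x = -8.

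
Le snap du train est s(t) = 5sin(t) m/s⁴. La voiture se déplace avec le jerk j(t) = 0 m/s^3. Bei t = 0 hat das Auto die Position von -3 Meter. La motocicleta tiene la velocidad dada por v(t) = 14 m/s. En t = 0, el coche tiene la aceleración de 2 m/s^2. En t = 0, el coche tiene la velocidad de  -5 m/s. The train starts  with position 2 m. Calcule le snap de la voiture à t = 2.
Nous devons dériver notre équation du jerk j(t) = 0 1 fois. En dérivant le jerk, nous obtenons le snap: s(t) = 0. Nous avons le snap s(t) = 0. En substituant t = 2: s(2) = 0.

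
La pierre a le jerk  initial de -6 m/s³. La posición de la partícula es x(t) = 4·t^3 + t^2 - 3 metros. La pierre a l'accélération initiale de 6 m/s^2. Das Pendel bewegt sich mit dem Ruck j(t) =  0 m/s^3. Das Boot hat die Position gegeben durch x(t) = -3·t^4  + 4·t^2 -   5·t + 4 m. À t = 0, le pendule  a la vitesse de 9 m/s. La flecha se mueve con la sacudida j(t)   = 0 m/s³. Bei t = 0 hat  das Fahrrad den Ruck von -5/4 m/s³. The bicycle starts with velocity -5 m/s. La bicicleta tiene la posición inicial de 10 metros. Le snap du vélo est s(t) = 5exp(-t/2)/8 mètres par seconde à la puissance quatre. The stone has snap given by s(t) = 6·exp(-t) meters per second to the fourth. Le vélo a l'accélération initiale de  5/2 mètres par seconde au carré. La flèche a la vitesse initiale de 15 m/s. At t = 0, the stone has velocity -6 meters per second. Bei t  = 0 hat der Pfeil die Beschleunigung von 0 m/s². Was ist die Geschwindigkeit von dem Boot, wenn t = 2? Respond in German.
Ausgehend von der Position x(t) = -3·t^4 + 4·t^2 - 5·t + 4, nehmen wir 1 Ableitung. Durch Ableiten von der Position erhalten wir die Geschwindigkeit: v(t) = -12·t^3 + 8·t - 5. Wir haben die Geschwindigkeit v(t) = -12·t^3 + 8·t - 5. Durch Einsetzen von t = 2: v(2) = -85.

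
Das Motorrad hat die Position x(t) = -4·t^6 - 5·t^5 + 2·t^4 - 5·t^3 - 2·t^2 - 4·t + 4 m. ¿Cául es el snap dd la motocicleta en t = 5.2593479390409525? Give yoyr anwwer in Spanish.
Para resolver esto, necesitamos tomar 4 derivadas de nuestra ecuación de la posición x(t) = -4·t^6 - 5·t^5 + 2·t^4 - 5·t^3 - 2·t^2 - 4·t + 4. La derivada de la posición da la velocidad: v(t) = -24·t^5 - 25·t^4 + 8·t^3 - 15·t^2 - 4·t - 4. Derivando la velocidad, obtenemos la aceleración: a(t) = -120·t^4 - 100·t^3 + 24·t^2 - 30·t - 4. Tomando d/dt de a(t), encontramos j(t) = -480·t^3 - 300·t^2 + 48·t - 30. Tomando d/dt de j(t), encontramos s(t) = -1440·t^2 - 600·t + 48. Tenemos el snap s(t) = -1440·t^2 - 600·t + 48. Sustituyendo t = 5.2593479390409525: s(5.2593479390409525) = -42939.0754346324.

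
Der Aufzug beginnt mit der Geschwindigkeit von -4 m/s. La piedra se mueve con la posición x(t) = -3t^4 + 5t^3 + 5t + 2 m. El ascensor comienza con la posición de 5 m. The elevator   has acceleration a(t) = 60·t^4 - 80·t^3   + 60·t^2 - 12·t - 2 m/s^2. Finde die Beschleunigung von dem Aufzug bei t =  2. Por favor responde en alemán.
Mit a(t) = 60·t^4 - 80·t^3 + 60·t^2 - 12·t - 2 und Einsetzen von t = 2, finden wir a = 534.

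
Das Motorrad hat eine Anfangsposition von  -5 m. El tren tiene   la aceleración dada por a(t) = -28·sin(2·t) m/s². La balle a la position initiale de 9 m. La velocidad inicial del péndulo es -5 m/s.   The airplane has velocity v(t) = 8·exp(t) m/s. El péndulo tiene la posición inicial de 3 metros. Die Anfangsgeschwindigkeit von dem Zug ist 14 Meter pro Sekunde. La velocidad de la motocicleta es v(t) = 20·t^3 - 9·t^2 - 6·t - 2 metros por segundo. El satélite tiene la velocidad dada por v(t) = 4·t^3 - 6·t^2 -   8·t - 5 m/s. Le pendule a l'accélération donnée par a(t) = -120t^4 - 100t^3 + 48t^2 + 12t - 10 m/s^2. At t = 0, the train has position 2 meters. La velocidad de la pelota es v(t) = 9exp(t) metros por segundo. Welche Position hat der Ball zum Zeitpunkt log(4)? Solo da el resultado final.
Die Antwort ist 36.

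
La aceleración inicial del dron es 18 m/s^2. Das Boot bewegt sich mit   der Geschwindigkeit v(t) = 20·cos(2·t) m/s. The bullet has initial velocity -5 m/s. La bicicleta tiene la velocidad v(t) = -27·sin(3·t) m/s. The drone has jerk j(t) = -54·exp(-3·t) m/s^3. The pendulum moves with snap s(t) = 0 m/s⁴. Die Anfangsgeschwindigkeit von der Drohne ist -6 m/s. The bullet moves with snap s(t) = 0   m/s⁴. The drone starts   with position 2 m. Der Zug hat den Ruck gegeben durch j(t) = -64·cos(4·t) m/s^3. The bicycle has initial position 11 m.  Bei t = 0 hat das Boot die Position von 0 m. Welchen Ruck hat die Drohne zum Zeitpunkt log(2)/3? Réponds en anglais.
From the given jerk equation j(t) = -54·exp(-3·t), we substitute t = log(2)/3 to get j = -27.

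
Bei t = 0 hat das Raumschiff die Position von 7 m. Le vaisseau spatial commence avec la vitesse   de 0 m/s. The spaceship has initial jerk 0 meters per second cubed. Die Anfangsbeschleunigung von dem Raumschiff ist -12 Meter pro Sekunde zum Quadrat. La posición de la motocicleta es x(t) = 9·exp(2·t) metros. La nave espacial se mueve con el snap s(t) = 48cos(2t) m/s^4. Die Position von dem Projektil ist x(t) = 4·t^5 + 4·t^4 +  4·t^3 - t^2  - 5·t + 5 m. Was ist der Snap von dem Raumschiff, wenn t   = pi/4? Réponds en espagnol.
Tenemos el snap s(t) = 48·cos(2·t). Sustituyendo t = pi/4: s(pi/4) = 0.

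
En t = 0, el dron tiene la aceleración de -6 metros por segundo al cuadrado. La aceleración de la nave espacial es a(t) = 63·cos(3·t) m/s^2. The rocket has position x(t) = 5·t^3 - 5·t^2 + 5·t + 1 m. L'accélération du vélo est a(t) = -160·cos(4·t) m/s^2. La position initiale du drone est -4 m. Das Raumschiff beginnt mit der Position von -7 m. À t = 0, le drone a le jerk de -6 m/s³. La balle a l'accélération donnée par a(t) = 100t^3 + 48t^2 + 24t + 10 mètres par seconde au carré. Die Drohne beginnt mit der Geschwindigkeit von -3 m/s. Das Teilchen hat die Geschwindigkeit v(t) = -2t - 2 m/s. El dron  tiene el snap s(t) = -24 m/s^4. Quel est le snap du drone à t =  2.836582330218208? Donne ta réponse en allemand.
Wir haben den Snap s(t) = -24. Durch Einsetzen von t = 2.836582330218208: s(2.836582330218208) = -24.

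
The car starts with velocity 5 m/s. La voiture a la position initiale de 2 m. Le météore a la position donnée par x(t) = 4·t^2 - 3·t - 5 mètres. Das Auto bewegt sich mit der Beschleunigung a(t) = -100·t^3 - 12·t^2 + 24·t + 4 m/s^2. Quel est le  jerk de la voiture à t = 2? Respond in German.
Ausgehend von der Beschleunigung a(t) = -100·t^3 - 12·t^2 + 24·t + 4, nehmen wir 1 Ableitung. Mit d/dt von a(t) finden wir j(t) = -300·t^2 - 24·t + 24. Aus der Gleichung für den Ruck j(t) = -300·t^2 - 24·t + 24, setzen wir t = 2 ein und erhalten j = -1224.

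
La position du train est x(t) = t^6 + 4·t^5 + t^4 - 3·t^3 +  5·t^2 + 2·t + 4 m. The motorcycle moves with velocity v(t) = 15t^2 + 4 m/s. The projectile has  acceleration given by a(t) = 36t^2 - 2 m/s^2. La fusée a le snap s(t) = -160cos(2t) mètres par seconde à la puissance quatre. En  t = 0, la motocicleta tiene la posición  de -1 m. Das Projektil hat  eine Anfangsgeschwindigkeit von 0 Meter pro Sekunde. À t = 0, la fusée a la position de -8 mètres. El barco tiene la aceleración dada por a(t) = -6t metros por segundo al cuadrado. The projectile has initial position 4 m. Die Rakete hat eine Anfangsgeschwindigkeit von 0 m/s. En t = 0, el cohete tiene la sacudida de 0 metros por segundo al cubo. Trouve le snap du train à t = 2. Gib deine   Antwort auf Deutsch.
Ausgehend von der Position x(t) = t^6 + 4·t^5 + t^4 - 3·t^3 + 5·t^2 + 2·t + 4, nehmen wir 4 Ableitungen. Die Ableitung von der Position ergibt die Geschwindigkeit: v(t) = 6·t^5 + 20·t^4 + 4·t^3 - 9·t^2 + 10·t + 2. Durch Ableiten von der Geschwindigkeit erhalten wir die Beschleunigung: a(t) = 30·t^4 + 80·t^3 + 12·t^2 - 18·t + 10. Mit d/dt von a(t) finden wir j(t) = 120·t^3 + 240·t^2 + 24·t - 18. Durch Ableiten von dem Ruck erhalten wir den Snap: s(t) = 360·t^2 + 480·t + 24. Mit s(t) = 360·t^2 + 480·t + 24 und Einsetzen von t = 2, finden wir s = 2424.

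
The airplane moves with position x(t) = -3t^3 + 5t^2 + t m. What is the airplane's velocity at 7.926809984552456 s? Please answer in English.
We must differentiate our position equation x(t) = -3·t^3 + 5·t^2 + t 1 time. Taking d/dt of x(t), we find v(t) = -9·t^2 + 10·t + 1. We have velocity v(t) = -9·t^2 + 10·t + 1. Substituting t = 7.926809984552456: v(7.926809984552456) = -485.240748935280.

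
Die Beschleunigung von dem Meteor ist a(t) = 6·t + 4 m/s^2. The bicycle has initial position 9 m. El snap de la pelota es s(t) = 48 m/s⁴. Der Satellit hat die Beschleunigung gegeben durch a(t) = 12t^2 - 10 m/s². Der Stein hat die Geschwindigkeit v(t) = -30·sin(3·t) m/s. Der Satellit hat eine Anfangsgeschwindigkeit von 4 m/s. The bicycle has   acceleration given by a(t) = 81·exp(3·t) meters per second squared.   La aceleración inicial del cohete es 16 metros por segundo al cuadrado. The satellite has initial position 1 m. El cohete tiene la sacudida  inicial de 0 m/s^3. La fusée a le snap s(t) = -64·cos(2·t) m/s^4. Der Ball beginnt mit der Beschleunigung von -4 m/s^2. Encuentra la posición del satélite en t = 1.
Debemos encontrar la integral de nuestra ecuación de la aceleración a(t) = 12·t^2 - 10 2 veces. La integral de la aceleración, con v(0) = 4, da la velocidad: v(t) = 4·t^3 - 10·t + 4. Integrando la velocidad y usando la condición inicial x(0) = 1, obtenemos x(t) = t^4 - 5·t^2 + 4·t + 1. Tenemos la posición x(t) = t^4 - 5·t^2 + 4·t + 1. Sustituyendo t = 1: x(1) = 1.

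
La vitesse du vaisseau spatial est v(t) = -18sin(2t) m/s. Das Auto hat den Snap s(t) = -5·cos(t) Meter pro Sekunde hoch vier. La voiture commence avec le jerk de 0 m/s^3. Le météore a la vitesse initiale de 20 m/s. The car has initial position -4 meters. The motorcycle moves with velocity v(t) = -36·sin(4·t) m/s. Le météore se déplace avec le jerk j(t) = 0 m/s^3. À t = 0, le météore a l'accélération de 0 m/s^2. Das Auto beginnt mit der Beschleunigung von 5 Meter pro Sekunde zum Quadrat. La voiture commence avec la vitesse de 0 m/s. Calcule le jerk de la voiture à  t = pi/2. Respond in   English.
We must find the antiderivative of our snap equation s(t) = -5·cos(t) 1 time. Taking ∫s(t)dt and applying j(0) = 0, we find j(t) = -5·sin(t). From the given jerk equation j(t) = -5·sin(t), we substitute t = pi/2 to get j = -5.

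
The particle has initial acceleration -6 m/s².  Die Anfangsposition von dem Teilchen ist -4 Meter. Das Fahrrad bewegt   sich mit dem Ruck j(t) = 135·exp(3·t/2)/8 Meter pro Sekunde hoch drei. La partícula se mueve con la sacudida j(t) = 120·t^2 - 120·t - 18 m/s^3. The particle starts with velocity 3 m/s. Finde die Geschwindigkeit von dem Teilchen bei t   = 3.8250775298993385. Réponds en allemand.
Um dies zu lösen, müssen wir 2 Stammfunktionen unserer Gleichung für den Ruck j(t) = 120·t^2 - 120·t - 18 finden. Die Stammfunktion von dem Ruck ist die Beschleunigung. Mit a(0) = -6 erhalten wir a(t) = 40·t^3 - 60·t^2 - 18·t - 6. Das Integral von der Beschleunigung, mit v(0) = 3, ergibt die Geschwindigkeit: v(t) = 10·t^4 - 20·t^3 - 9·t^2 - 6·t + 3. Mit v(t) = 10·t^4 - 20·t^3 - 9·t^2 - 6·t + 3 und Einsetzen von t = 3.8250775298993385, finden wir v = 869.783133048497.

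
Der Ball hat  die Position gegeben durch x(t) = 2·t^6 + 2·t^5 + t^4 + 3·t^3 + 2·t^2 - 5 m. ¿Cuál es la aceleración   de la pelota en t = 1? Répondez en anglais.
Starting from position x(t) = 2·t^6 + 2·t^5 + t^4 + 3·t^3 + 2·t^2 - 5, we take 2 derivatives. Differentiating position, we get velocity: v(t) = 12·t^5 + 10·t^4 + 4·t^3 + 9·t^2 + 4·t. Differentiating velocity, we get acceleration: a(t) = 60·t^4 + 40·t^3 + 12·t^2 + 18·t + 4. Using a(t) = 60·t^4 + 40·t^3 + 12·t^2 + 18·t + 4 and substituting t = 1, we find a = 134.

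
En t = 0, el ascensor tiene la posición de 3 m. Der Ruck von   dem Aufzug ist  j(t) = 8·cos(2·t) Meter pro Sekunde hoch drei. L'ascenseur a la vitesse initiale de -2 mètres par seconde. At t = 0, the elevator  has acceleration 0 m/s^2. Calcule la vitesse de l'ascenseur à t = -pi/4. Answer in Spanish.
Necesitamos integrar nuestra ecuación de la sacudida j(t) = 8·cos(2·t) 2 veces. Tomando ∫j(t)dt y aplicando a(0) = 0, encontramos a(t) = 4·sin(2·t). La antiderivada de la aceleración, con v(0) = -2, da la velocidad: v(t) = -2·cos(2·t). Tenemos la velocidad v(t) = -2·cos(2·t). Sustituyendo t = -pi/4: v(-pi/4) = 0.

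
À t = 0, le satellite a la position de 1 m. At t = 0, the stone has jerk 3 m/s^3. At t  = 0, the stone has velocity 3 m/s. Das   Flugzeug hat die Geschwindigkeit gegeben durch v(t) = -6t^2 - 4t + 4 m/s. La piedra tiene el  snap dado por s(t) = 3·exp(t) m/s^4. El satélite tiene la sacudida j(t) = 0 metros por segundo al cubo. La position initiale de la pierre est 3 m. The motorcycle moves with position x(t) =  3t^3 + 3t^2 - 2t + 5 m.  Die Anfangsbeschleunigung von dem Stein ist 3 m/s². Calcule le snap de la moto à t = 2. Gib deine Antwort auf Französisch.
Pour résoudre ceci, nous devons prendre 4 dérivées de notre équation de la position x(t) = 3·t^3 + 3·t^2 - 2·t + 5. En dérivant la position, nous obtenons la vitesse: v(t) = 9·t^2 + 6·t - 2. En dérivant la vitesse, nous obtenons l'accélération: a(t) = 18·t + 6. En dérivant l'accélération, nous obtenons le jerk: j(t) = 18. En prenant d/dt de j(t), nous trouvons s(t) = 0. Nous avons le snap s(t) = 0. En substituant t = 2: s(2) = 0.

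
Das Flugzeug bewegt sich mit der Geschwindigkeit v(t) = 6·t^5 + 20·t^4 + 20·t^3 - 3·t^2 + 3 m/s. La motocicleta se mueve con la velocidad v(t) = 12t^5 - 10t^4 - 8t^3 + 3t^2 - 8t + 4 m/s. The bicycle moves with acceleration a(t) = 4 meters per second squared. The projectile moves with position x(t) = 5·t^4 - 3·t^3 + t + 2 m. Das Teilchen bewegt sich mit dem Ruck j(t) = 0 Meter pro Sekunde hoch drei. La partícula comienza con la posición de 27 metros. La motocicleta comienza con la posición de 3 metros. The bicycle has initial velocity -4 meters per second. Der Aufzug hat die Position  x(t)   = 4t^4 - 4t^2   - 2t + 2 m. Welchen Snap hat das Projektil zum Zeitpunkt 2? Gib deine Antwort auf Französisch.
En partant de la position x(t) = 5·t^4 - 3·t^3 + t + 2, nous prenons 4 dérivées. La dérivée de la position donne la vitesse: v(t) = 20·t^3 - 9·t^2 + 1. En prenant d/dt de v(t), nous trouvons a(t) = 60·t^2 - 18·t. En prenant d/dt de a(t), nous trouvons j(t) = 120·t - 18. La dérivée du jerk donne le snap: s(t) = 120. En utilisant s(t) = 120 et en substituant t = 2, nous trouvons s = 120.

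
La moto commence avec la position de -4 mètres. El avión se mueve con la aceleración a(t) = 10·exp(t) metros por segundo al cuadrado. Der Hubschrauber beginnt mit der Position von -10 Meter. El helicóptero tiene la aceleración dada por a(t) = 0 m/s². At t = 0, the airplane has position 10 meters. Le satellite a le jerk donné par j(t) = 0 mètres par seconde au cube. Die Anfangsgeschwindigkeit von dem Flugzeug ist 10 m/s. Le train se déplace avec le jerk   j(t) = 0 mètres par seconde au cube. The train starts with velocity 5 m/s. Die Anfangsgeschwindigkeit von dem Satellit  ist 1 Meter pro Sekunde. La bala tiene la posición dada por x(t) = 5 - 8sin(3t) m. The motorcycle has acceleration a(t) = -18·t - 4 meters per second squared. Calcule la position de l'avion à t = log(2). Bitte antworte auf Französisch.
En partant de l'accélération a(t) = 10·exp(t), nous prenons 2 intégrales. La primitive de l'accélération, avec v(0) = 10, donne la vitesse: v(t) = 10·exp(t). En prenant ∫v(t)dt et en appliquant x(0) = 10, nous trouvons x(t) = 10·exp(t). De l'équation de la position x(t) = 10·exp(t), nous substituons t = log(2) pour obtenir x = 20.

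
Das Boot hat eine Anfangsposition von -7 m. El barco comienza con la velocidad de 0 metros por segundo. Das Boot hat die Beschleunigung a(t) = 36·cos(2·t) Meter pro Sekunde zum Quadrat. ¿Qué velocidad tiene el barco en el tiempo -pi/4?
Para resolver esto, necesitamos tomar 1 antiderivada de nuestra ecuación de la aceleración a(t) = 36·cos(2·t). La integral de la aceleración es la velocidad. Usando v(0) = 0, obtenemos v(t) = 18·sin(2·t). De la ecuación de la velocidad v(t) = 18·sin(2·t), sustituimos t = -pi/4 para obtener v = -18.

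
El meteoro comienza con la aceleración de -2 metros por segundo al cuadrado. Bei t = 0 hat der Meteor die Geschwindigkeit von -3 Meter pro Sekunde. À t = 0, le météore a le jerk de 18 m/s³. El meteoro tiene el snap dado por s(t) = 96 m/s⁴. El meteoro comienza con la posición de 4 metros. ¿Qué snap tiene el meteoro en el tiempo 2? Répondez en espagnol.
De la ecuación del snap s(t) = 96, sustituimos t = 2 para obtener s = 96.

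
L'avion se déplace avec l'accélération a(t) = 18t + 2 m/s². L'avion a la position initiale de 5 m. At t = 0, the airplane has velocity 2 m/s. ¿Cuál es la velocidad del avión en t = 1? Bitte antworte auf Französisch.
Nous devons trouver la primitive de notre équation de l'accélération a(t) = 18·t + 2 1 fois. L'intégrale de l'accélération est la vitesse. En utilisant v(0) = 2, nous obtenons v(t) = 9·t^2 + 2·t + 2. Nous avons la vitesse v(t) = 9·t^2 + 2·t + 2. En substituant t = 1: v(1) = 13.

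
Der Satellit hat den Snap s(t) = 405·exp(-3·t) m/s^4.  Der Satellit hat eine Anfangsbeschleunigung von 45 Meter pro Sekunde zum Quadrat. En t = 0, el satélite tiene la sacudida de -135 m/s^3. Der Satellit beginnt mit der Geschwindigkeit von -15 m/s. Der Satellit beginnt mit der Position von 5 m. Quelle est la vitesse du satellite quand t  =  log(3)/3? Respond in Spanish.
Necesitamos integrar nuestra ecuación del snap s(t) = 405·exp(-3·t) 3 veces. La integral del snap, con j(0) = -135, da la sacudida: j(t) = -135·exp(-3·t). La antiderivada de la sacudida es la aceleración. Usando a(0) = 45, obtenemos a(t) = 45·exp(-3·t). Integrando la aceleración y usando la condición inicial v(0) = -15, obtenemos v(t) = -15·exp(-3·t). De la ecuación de la velocidad v(t) = -15·exp(-3·t), sustituimos t = log(3)/3 para obtener v = -5.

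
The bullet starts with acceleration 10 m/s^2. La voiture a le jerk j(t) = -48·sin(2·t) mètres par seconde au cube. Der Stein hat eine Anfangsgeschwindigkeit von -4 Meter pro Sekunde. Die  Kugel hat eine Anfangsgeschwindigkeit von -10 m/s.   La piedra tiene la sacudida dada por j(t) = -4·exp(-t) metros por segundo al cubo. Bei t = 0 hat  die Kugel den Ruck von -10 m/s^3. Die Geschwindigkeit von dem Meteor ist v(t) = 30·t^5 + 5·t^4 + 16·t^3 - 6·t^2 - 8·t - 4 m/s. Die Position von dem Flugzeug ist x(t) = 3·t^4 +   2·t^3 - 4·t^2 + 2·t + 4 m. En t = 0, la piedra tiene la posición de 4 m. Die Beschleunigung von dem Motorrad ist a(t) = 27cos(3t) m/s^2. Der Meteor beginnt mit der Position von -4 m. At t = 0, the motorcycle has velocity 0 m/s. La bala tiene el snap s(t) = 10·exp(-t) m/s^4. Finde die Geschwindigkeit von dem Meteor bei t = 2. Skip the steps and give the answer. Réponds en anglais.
v(2) = 1124.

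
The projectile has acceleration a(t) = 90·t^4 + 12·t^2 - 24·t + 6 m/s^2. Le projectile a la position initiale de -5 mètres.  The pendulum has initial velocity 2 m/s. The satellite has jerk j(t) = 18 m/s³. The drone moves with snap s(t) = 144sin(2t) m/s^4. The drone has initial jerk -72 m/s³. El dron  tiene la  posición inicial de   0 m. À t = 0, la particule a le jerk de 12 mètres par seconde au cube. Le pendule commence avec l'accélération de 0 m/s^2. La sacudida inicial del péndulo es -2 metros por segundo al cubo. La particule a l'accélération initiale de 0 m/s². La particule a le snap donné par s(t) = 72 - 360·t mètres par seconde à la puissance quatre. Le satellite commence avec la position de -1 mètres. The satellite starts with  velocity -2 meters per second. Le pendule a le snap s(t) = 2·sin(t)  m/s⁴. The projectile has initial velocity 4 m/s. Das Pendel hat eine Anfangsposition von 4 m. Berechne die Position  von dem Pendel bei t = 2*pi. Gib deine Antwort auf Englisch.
To find the answer, we compute 4 antiderivatives of s(t) = 2·sin(t). Taking ∫s(t)dt and applying j(0) = -2, we find j(t) = -2·cos(t). The integral of jerk is acceleration. Using a(0) = 0, we get a(t) = -2·sin(t). Integrating acceleration and using the initial condition v(0) = 2, we get v(t) = 2·cos(t). The integral of velocity, with x(0) = 4, gives position: x(t) = 2·sin(t) + 4. We have position x(t) = 2·sin(t) + 4. Substituting t = 2*pi: x(2*pi) = 4.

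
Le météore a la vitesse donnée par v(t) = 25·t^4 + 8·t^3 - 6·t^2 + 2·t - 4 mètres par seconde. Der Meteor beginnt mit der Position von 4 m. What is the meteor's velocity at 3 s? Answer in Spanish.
Tenemos la velocidad v(t) = 25·t^4 + 8·t^3 - 6·t^2 + 2·t - 4. Sustituyendo t = 3: v(3) = 2189.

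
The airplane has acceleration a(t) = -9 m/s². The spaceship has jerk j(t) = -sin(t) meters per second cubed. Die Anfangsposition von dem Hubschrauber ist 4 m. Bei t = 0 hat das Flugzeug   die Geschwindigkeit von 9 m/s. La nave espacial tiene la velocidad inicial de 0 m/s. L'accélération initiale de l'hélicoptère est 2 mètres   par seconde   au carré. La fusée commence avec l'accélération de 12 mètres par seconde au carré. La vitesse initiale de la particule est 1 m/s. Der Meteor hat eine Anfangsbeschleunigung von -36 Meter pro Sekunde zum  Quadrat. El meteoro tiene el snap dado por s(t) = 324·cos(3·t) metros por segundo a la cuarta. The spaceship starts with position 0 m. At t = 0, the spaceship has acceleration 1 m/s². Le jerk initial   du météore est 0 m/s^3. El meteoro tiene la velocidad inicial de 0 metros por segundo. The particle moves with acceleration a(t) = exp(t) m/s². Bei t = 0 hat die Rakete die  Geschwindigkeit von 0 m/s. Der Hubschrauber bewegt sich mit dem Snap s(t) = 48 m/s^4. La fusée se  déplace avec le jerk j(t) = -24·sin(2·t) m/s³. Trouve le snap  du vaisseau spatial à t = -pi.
En partant du jerk j(t) = -sin(t), nous prenons 1 dérivée. En prenant d/dt de j(t), nous trouvons s(t) = -cos(t). De l'équation du snap s(t) = -cos(t), nous substituons t = -pi pour obtenir s = 1.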